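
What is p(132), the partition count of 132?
6620830889

p(n) counts ways to write n as a sum of positive integers (order ignored).
Euler's pentagonal recurrence: p(k) = p(k-1) + p(k-2) - p(k-5) - p(k-7) + p(k-12) + p(k-15) - ... (offsets j(3j∓1)/2, signs ++--, p(0)=1, p(<0)=0).
DP table for k = 0..131: p(0)=1, p(1)=1, p(2)=2, p(3)=3, p(4)=5, p(5)=7, p(6)=11, p(7)=15, p(8)=22, p(9)=30, p(10)=42, p(11)=56, p(12)=77, p(13)=101, p(14)=135, p(15)=176, p(16)=231, p(17)=297, p(18)=385, p(19)=490, p(20)=627, p(21)=792, p(22)=1002, p(23)=1255, p(24)=1575, p(25)=1958, p(26)=2436, p(27)=3010, p(28)=3718, p(29)=4565, p(30)=5604, p(31)=6842, p(32)=8349, p(33)=10143, p(34)=12310, p(35)=14883, p(36)=17977, p(37)=21637, p(38)=26015, p(39)=31185, p(40)=37338, p(41)=44583, p(42)=53174, p(43)=63261, p(44)=75175, p(45)=89134, p(46)=105558, p(47)=124754, p(48)=147273, p(49)=173525, p(50)=204226, p(51)=239943, p(52)=281589, p(53)=329931, p(54)=386155, p(55)=451276, p(56)=526823, p(57)=614154, p(58)=715220, p(59)=831820, p(60)=966467, p(61)=1121505, p(62)=1300156, p(63)=1505499, p(64)=1741630, p(65)=2012558, p(66)=2323520, p(67)=2679689, p(68)=3087735, p(69)=3554345, p(70)=4087968, p(71)=4697205, p(72)=5392783, p(73)=6185689, p(74)=7089500, p(75)=8118264, p(76)=9289091, p(77)=10619863, p(78)=12132164, p(79)=13848650, p(80)=15796476, p(81)=18004327, p(82)=20506255, p(83)=23338469, p(84)=26543660, p(85)=30167357, p(86)=34262962, p(87)=38887673, p(88)=44108109, p(89)=49995925, p(90)=56634173, p(91)=64112359, p(92)=72533807, p(93)=82010177, p(94)=92669720, p(95)=104651419, p(96)=118114304, p(97)=133230930, p(98)=150198136, p(99)=169229875, p(100)=190569292, p(101)=214481126, p(102)=241265379, p(103)=271248950, p(104)=304801365, p(105)=342325709, p(106)=384276336, p(107)=431149389, p(108)=483502844, p(109)=541946240, p(110)=607163746, p(111)=679903203, p(112)=761002156, p(113)=851376628, p(114)=952050665, p(115)=1064144451, p(116)=1188908248, p(117)=1327710076, p(118)=1482074143, p(119)=1653668665, p(120)=1844349560, p(121)=2056148051, p(122)=2291320912, p(123)=2552338241, p(124)=2841940500, p(125)=3163127352, p(126)=3519222692, p(127)=3913864295, p(128)=4351078600, p(129)=4835271870, p(130)=5371315400, p(131)=5964539504.
Final step: p(132) = p(131) + p(130) - p(127) - p(125) + p(120) + p(117) - p(110) - p(106) + p(97) + p(92) - p(81) - p(75) + p(62) + p(55) - p(40) - p(32) + p(15) + p(6)
= 5964539504 + 5371315400 - 3913864295 - 3163127352 + 1844349560 + 1327710076 - 607163746 - 384276336 + 133230930 + 72533807 - 18004327 - 8118264 + 1300156 + 451276 - 37338 - 8349 + 176 + 11
= 6620830889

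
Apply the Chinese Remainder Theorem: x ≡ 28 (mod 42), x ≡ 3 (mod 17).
700

Using Chinese Remainder Theorem:
M = 42 × 17 = 714
M1 = 17, M2 = 42
y1 = 17^(-1) mod 42 = 5
y2 = 42^(-1) mod 17 = 15
x = (28×17×5 + 3×42×15) mod 714 = 700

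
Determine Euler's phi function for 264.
80

264 = 2^3 × 3 × 11
φ(n) = n × ∏(1 - 1/p) for each prime p dividing n
φ(264) = 264 × (1 - 1/2) × (1 - 1/3) × (1 - 1/11) = 80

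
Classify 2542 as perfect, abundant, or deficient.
deficient

Proper divisors of 2542: sum = 1 + 2 + 31 + 41 + 62 + 82 + 1271 = 1490
Since 1490 < 2542, 2542 is deficient.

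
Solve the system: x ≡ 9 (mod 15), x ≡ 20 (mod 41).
594

Using Chinese Remainder Theorem:
M = 15 × 41 = 615
M1 = 41, M2 = 15
y1 = 41^(-1) mod 15 = 11
y2 = 15^(-1) mod 41 = 11
x = (9×41×11 + 20×15×11) mod 615 = 594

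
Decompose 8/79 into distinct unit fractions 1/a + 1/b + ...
1/10 + 1/790

Greedy algorithm:
8/79: ceiling(79/8) = 10, use 1/10
1/790: ceiling(790/1) = 790, use 1/790
Result: 8/79 = 1/10 + 1/790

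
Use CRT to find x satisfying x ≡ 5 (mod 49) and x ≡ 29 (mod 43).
201

Using Chinese Remainder Theorem:
M = 49 × 43 = 2107
M1 = 43, M2 = 49
y1 = 43^(-1) mod 49 = 8
y2 = 49^(-1) mod 43 = 36
x = (5×43×8 + 29×49×36) mod 2107 = 201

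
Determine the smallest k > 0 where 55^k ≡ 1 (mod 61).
60

61 is prime, so ord(55) divides φ(61) = 60.
Divisors of 60: 1, 2, 3, 4, 5, 6, 10, 12, 15, 20, 30, 60.
Repeated squaring: 55^1 ≡ 55, 55^2 ≡ 36, 55^4 ≡ 15, 55^8 ≡ 42, 55^16 ≡ 56, 55^32 ≡ 25 (mod 61).
Test 55^d mod 61 for each divisor d in increasing order:
55^1 ≡ 55
55^2 ≡ 36
55^3 = 55^2·55^1 ≡ 28
55^4 ≡ 15
55^5 = 55^4·55^1 ≡ 32
55^6 = 55^4·55^2 ≡ 52
55^10 = 55^8·55^2 ≡ 48
55^12 = 55^8·55^4 ≡ 20
55^15 = 55^8·55^4·55^2·55^1 ≡ 11
55^20 = 55^16·55^4 ≡ 47
55^30 = 55^16·55^8·55^4·55^2 ≡ 60
55^60 = 55^32·55^16·55^8·55^4 ≡ 1  ← first divisor giving 1
The order is 60.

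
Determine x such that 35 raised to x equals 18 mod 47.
38

Baby-step giant-step with step n = ⌈√47⌉ = 7.
Baby steps 35^j mod 47 (j:value) for j=0..6: 0:1, 1:35, 2:3, 3:11, 4:9, 5:33, 6:27.
Giant-step multiplier: 35^(-7) ≡ 35^(46-7) = 35^39 ≡ 19 (mod 47).
Giant steps γ_i = 18·19^i mod 47: γ_0=18, γ_1=13, γ_2=12, γ_3=40, γ_4=8, γ_5=11 (in table at j=3).
x = i·n + j = 5·7 + 3 = 38.
Check: 35^38 ≡ 18 (mod 47).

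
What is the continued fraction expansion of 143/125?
[1; 6, 1, 17]

Euclidean algorithm steps:
143 = 1 × 125 + 18
125 = 6 × 18 + 17
18 = 1 × 17 + 1
17 = 17 × 1 + 0
Continued fraction: [1; 6, 1, 17]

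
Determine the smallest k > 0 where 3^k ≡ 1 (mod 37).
18

37 is prime, so ord(3) divides φ(37) = 36.
Divisors of 36: 1, 2, 3, 4, 6, 9, 12, 18, 36.
Repeated squaring: 3^1 ≡ 3, 3^2 ≡ 9, 3^4 ≡ 7, 3^8 ≡ 12, 3^16 ≡ 33, 3^32 ≡ 16 (mod 37).
Test 3^d mod 37 for each divisor d in increasing order:
3^1 ≡ 3
3^2 ≡ 9
3^3 = 3^2·3^1 ≡ 27
3^4 ≡ 7
3^6 = 3^4·3^2 ≡ 26
3^9 = 3^8·3^1 ≡ 36
3^12 = 3^8·3^4 ≡ 10
3^18 = 3^16·3^2 ≡ 1  ← first divisor giving 1
The order is 18.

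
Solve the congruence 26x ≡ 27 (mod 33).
x ≡ 15 (mod 33)

gcd(26, 33) = 1, which divides 27, so solutions exist.
Find 26^(-1) mod 33 by the extended Euclidean algorithm:
33 = 1 × 26 + 7  ⟹  7 = (1)·33 + (-1)·26
26 = 3 × 7 + 5  ⟹  5 = (-3)·33 + (4)·26
7 = 1 × 5 + 2  ⟹  2 = (4)·33 + (-5)·26
5 = 2 × 2 + 1  ⟹  1 = (-11)·33 + (14)·26
So (14)·26 ≡ 1 (mod 33), i.e. 26^(-1) ≡ 14 (mod 33).
x ≡ 14 × 27 = 378 ≡ 15 (mod 33).
Check: 26 × 15 = 390 ≡ 27 (mod 33).
Unique solution: x ≡ 15 (mod 33)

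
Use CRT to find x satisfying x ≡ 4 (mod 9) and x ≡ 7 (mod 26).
85

Using Chinese Remainder Theorem:
M = 9 × 26 = 234
M1 = 26, M2 = 9
y1 = 26^(-1) mod 9 = 8
y2 = 9^(-1) mod 26 = 3
x = (4×26×8 + 7×9×3) mod 234 = 85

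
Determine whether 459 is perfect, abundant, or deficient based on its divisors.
deficient

Proper divisors of 459: sum = 1 + 3 + 9 + 17 + 27 + 51 + 153 = 261
Since 261 < 459, 459 is deficient.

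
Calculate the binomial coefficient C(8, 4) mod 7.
0

Using Lucas' theorem:
Write n=8 and k=4 in base 7:
n in base 7: [1, 1]
k in base 7: [0, 4]
C(8,4) mod 7 = ∏ C(n_i, k_i) mod 7
Digit binomials (mod 7): C(1,0) = 1; C(1,4) = 0 (k_i > n_i)
Product: 1 × 0 = 0 ≡ 0 (mod 7)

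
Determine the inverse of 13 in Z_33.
28

gcd(13, 33) = 1, so the inverse exists.
Extended Euclidean algorithm on (33, 13):
33 = 2 × 13 + 7  ⟹  7 = (1)·33 + (-2)·13
13 = 1 × 7 + 6  ⟹  6 = (-1)·33 + (3)·13
7 = 1 × 6 + 1  ⟹  1 = (2)·33 + (-5)·13
So (-5)·13 ≡ 1 (mod 33), i.e. 13^(-1) ≡ -5 ≡ 28 (mod 33).
Check: 13 × 28 = 364 ≡ 1 (mod 33)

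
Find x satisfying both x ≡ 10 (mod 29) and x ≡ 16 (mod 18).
358

Using Chinese Remainder Theorem:
M = 29 × 18 = 522
M1 = 18, M2 = 29
y1 = 18^(-1) mod 29 = 21
y2 = 29^(-1) mod 18 = 5
x = (10×18×21 + 16×29×5) mod 522 = 358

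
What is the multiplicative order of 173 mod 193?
64

193 is prime, so ord(173) divides φ(193) = 192.
Divisors of 192: 1, 2, 3, 4, 6, 8, 12, 16, 24, 32, 48, 64, 96, 192.
Repeated squaring: 173^1 ≡ 173, 173^2 ≡ 14, 173^4 ≡ 3, 173^8 ≡ 9, 173^16 ≡ 81, 173^32 ≡ 192, 173^64 ≡ 1, 173^128 ≡ 1 (mod 193).
Test 173^d mod 193 for each divisor d in increasing order:
173^1 ≡ 173
173^2 ≡ 14
173^3 = 173^2·173^1 ≡ 106
173^4 ≡ 3
173^6 = 173^4·173^2 ≡ 42
173^8 ≡ 9
173^12 = 173^8·173^4 ≡ 27
173^16 ≡ 81
173^24 = 173^16·173^8 ≡ 150
173^32 ≡ 192
173^48 = 173^32·173^16 ≡ 112
173^64 ≡ 1  ← first divisor giving 1
The order is 64.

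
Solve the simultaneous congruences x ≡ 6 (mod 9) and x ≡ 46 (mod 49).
438

Using Chinese Remainder Theorem:
M = 9 × 49 = 441
M1 = 49, M2 = 9
y1 = 49^(-1) mod 9 = 7
y2 = 9^(-1) mod 49 = 11
x = (6×49×7 + 46×9×11) mod 441 = 438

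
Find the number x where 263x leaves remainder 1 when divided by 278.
37

gcd(263, 278) = 1, so the inverse exists.
Extended Euclidean algorithm on (278, 263):
278 = 1 × 263 + 15  ⟹  15 = (1)·278 + (-1)·263
263 = 17 × 15 + 8  ⟹  8 = (-17)·278 + (18)·263
15 = 1 × 8 + 7  ⟹  7 = (18)·278 + (-19)·263
8 = 1 × 7 + 1  ⟹  1 = (-35)·278 + (37)·263
So (37)·263 ≡ 1 (mod 278), i.e. 263^(-1) ≡ 37 (mod 278).
Check: 263 × 37 = 9731 ≡ 1 (mod 278)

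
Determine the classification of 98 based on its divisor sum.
deficient

Proper divisors of 98: sum = 1 + 2 + 7 + 14 + 49 = 73
Since 73 < 98, 98 is deficient.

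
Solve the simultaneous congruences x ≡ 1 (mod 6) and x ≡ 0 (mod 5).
25

Using Chinese Remainder Theorem:
M = 6 × 5 = 30
M1 = 5, M2 = 6
y1 = 5^(-1) mod 6 = 5
y2 = 6^(-1) mod 5 = 1
x = (1×5×5 + 0×6×1) mod 30 = 25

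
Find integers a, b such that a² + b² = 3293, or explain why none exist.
22² + 53² (a=22, b=53)

Factorization: 3293 = 37 × 89
By Fermat: n is sum of two squares iff every prime p ≡ 3 (mod 4) appears to even power.
All primes ≡ 3 (mod 4) appear to even power.
Search a = 0, 1, 2, … for 3293 - a² a perfect square: first hit at a = 22: 3293 - 484 = 2809 = 53².
3293 = 22² + 53² = 484 + 2809 ✓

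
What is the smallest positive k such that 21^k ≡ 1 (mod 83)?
41

83 is prime, so ord(21) divides φ(83) = 82.
Divisors of 82: 1, 2, 41, 82.
Repeated squaring: 21^1 ≡ 21, 21^2 ≡ 26, 21^4 ≡ 12, 21^8 ≡ 61, 21^16 ≡ 69, 21^32 ≡ 30, 21^64 ≡ 70 (mod 83).
Test 21^d mod 83 for each divisor d in increasing order:
21^1 ≡ 21
21^2 ≡ 26
21^41 = 21^32·21^8·21^1 ≡ 1  ← first divisor giving 1
The order is 41.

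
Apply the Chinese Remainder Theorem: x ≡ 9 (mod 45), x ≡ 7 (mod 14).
189

Using Chinese Remainder Theorem:
M = 45 × 14 = 630
M1 = 14, M2 = 45
y1 = 14^(-1) mod 45 = 29
y2 = 45^(-1) mod 14 = 5
x = (9×14×29 + 7×45×5) mod 630 = 189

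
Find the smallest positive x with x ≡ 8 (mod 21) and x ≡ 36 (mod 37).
554

Using Chinese Remainder Theorem:
M = 21 × 37 = 777
M1 = 37, M2 = 21
y1 = 37^(-1) mod 21 = 4
y2 = 21^(-1) mod 37 = 30
x = (8×37×4 + 36×21×30) mod 777 = 554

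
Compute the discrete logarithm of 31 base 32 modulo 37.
9

Baby-step giant-step with step n = ⌈√37⌉ = 7.
Baby steps 32^j mod 37 (j:value) for j=0..6: 0:1, 1:32, 2:25, 3:23, 4:33, 5:20, 6:11.
Giant-step multiplier: 32^(-7) ≡ 32^(36-7) = 32^29 ≡ 2 (mod 37).
Giant steps γ_i = 31·2^i mod 37: γ_0=31, γ_1=25 (in table at j=2).
x = i·n + j = 1·7 + 2 = 9.
Check: 32^9 ≡ 31 (mod 37).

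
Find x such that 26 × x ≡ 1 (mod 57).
11

gcd(26, 57) = 1, so the inverse exists.
Extended Euclidean algorithm on (57, 26):
57 = 2 × 26 + 5  ⟹  5 = (1)·57 + (-2)·26
26 = 5 × 5 + 1  ⟹  1 = (-5)·57 + (11)·26
So (11)·26 ≡ 1 (mod 57), i.e. 26^(-1) ≡ 11 (mod 57).
Check: 26 × 11 = 286 ≡ 1 (mod 57)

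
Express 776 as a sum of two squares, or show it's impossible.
10² + 26² (a=10, b=26)

Factorization: 776 = 2^3 × 97
By Fermat: n is sum of two squares iff every prime p ≡ 3 (mod 4) appears to even power.
All primes ≡ 3 (mod 4) appear to even power.
Search a = 0, 1, 2, … for 776 - a² a perfect square: first hit at a = 10: 776 - 100 = 676 = 26².
776 = 10² + 26² = 100 + 676 ✓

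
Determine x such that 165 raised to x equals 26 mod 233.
170

Baby-step giant-step with step n = ⌈√233⌉ = 16.
Baby steps 165^j mod 233 (j:value) for j=0..15: 0:1, 1:165, 2:197, 3:118, 4:131, 5:179, 6:177, 7:80, 8:152, 9:149, 10:120, 11:228, 12:107, 13:180, 14:109, 15:44.
Giant-step multiplier: 165^(-16) ≡ 165^(232-16) = 165^216 ≡ 63 (mod 233).
Giant steps γ_i = 26·63^i mod 233: γ_0=26, γ_1=7, γ_2=208, γ_3=56, γ_4=33, γ_5=215, γ_6=31, γ_7=89, γ_8=15, γ_9=13, γ_10=120 (in table at j=10).
x = i·n + j = 10·16 + 10 = 170.
Check: 165^170 ≡ 26 (mod 233).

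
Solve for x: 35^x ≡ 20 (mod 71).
40

Baby-step giant-step with step n = ⌈√71⌉ = 9.
Baby steps 35^j mod 71 (j:value) for j=0..8: 0:1, 1:35, 2:18, 3:62, 4:40, 5:51, 6:10, 7:66, 8:38.
Giant-step multiplier: 35^(-9) ≡ 35^(70-9) = 35^61 ≡ 56 (mod 71).
Giant steps γ_i = 20·56^i mod 71: γ_0=20, γ_1=55, γ_2=27, γ_3=21, γ_4=40 (in table at j=4).
x = i·n + j = 4·9 + 4 = 40.
Check: 35^40 ≡ 20 (mod 71).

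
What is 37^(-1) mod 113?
55

gcd(37, 113) = 1, so the inverse exists.
Extended Euclidean algorithm on (113, 37):
113 = 3 × 37 + 2  ⟹  2 = (1)·113 + (-3)·37
37 = 18 × 2 + 1  ⟹  1 = (-18)·113 + (55)·37
So (55)·37 ≡ 1 (mod 113), i.e. 37^(-1) ≡ 55 (mod 113).
Check: 37 × 55 = 2035 ≡ 1 (mod 113)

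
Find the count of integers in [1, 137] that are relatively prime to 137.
136

137 = 137
φ(n) = n × ∏(1 - 1/p) for each prime p dividing n
φ(137) = 137 × (1 - 1/137) = 136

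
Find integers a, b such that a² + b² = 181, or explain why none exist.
9² + 10² (a=9, b=10)

Factorization: 181 = 181
By Fermat: n is sum of two squares iff every prime p ≡ 3 (mod 4) appears to even power.
All primes ≡ 3 (mod 4) appear to even power.
Search a = 0, 1, 2, … for 181 - a² a perfect square: first hit at a = 9: 181 - 81 = 100 = 10².
181 = 9² + 10² = 81 + 100 ✓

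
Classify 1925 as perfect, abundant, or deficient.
deficient

Proper divisors of 1925: sum = 1 + 5 + 7 + 11 + 25 + 35 + 55 + 77 + 175 + 275 + 385 = 1051
Since 1051 < 1925, 1925 is deficient.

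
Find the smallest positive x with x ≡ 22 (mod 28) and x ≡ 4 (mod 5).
134

Using Chinese Remainder Theorem:
M = 28 × 5 = 140
M1 = 5, M2 = 28
y1 = 5^(-1) mod 28 = 17
y2 = 28^(-1) mod 5 = 2
x = (22×5×17 + 4×28×2) mod 140 = 134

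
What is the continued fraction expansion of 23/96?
[0; 4, 5, 1, 3]

Euclidean algorithm steps:
23 = 0 × 96 + 23
96 = 4 × 23 + 4
23 = 5 × 4 + 3
4 = 1 × 3 + 1
3 = 3 × 1 + 0
Continued fraction: [0; 4, 5, 1, 3]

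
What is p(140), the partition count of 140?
15065878135

p(n) counts ways to write n as a sum of positive integers (order ignored).
Euler's pentagonal recurrence: p(k) = p(k-1) + p(k-2) - p(k-5) - p(k-7) + p(k-12) + p(k-15) - ... (offsets j(3j∓1)/2, signs ++--, p(0)=1, p(<0)=0).
DP table for k = 0..139: p(0)=1, p(1)=1, p(2)=2, p(3)=3, p(4)=5, p(5)=7, p(6)=11, p(7)=15, p(8)=22, p(9)=30, p(10)=42, p(11)=56, p(12)=77, p(13)=101, p(14)=135, p(15)=176, p(16)=231, p(17)=297, p(18)=385, p(19)=490, p(20)=627, p(21)=792, p(22)=1002, p(23)=1255, p(24)=1575, p(25)=1958, p(26)=2436, p(27)=3010, p(28)=3718, p(29)=4565, p(30)=5604, p(31)=6842, p(32)=8349, p(33)=10143, p(34)=12310, p(35)=14883, p(36)=17977, p(37)=21637, p(38)=26015, p(39)=31185, p(40)=37338, p(41)=44583, p(42)=53174, p(43)=63261, p(44)=75175, p(45)=89134, p(46)=105558, p(47)=124754, p(48)=147273, p(49)=173525, p(50)=204226, p(51)=239943, p(52)=281589, p(53)=329931, p(54)=386155, p(55)=451276, p(56)=526823, p(57)=614154, p(58)=715220, p(59)=831820, p(60)=966467, p(61)=1121505, p(62)=1300156, p(63)=1505499, p(64)=1741630, p(65)=2012558, p(66)=2323520, p(67)=2679689, p(68)=3087735, p(69)=3554345, p(70)=4087968, p(71)=4697205, p(72)=5392783, p(73)=6185689, p(74)=7089500, p(75)=8118264, p(76)=9289091, p(77)=10619863, p(78)=12132164, p(79)=13848650, p(80)=15796476, p(81)=18004327, p(82)=20506255, p(83)=23338469, p(84)=26543660, p(85)=30167357, p(86)=34262962, p(87)=38887673, p(88)=44108109, p(89)=49995925, p(90)=56634173, p(91)=64112359, p(92)=72533807, p(93)=82010177, p(94)=92669720, p(95)=104651419, p(96)=118114304, p(97)=133230930, p(98)=150198136, p(99)=169229875, p(100)=190569292, p(101)=214481126, p(102)=241265379, p(103)=271248950, p(104)=304801365, p(105)=342325709, p(106)=384276336, p(107)=431149389, p(108)=483502844, p(109)=541946240, p(110)=607163746, p(111)=679903203, p(112)=761002156, p(113)=851376628, p(114)=952050665, p(115)=1064144451, p(116)=1188908248, p(117)=1327710076, p(118)=1482074143, p(119)=1653668665, p(120)=1844349560, p(121)=2056148051, p(122)=2291320912, p(123)=2552338241, p(124)=2841940500, p(125)=3163127352, p(126)=3519222692, p(127)=3913864295, p(128)=4351078600, p(129)=4835271870, p(130)=5371315400, p(131)=5964539504, p(132)=6620830889, p(133)=7346629512, p(134)=8149040695, p(135)=9035836076, p(136)=10015581680, p(137)=11097645016, p(138)=12292341831, p(139)=13610949895.
Final step: p(140) = p(139) + p(138) - p(135) - p(133) + p(128) + p(125) - p(118) - p(114) + p(105) + p(100) - p(89) - p(83) + p(70) + p(63) - p(48) - p(40) + p(23) + p(14)
= 13610949895 + 12292341831 - 9035836076 - 7346629512 + 4351078600 + 3163127352 - 1482074143 - 952050665 + 342325709 + 190569292 - 49995925 - 23338469 + 4087968 + 1505499 - 147273 - 37338 + 1255 + 135
= 15065878135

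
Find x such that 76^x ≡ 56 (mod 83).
27

Baby-step giant-step with step n = ⌈√83⌉ = 10.
Baby steps 76^j mod 83 (j:value) for j=0..9: 0:1, 1:76, 2:49, 3:72, 4:77, 5:42, 6:38, 7:66, 8:36, 9:80.
Giant-step multiplier: 76^(-10) ≡ 76^(82-10) = 76^72 ≡ 4 (mod 83).
Giant steps γ_i = 56·4^i mod 83: γ_0=56, γ_1=58, γ_2=66 (in table at j=7).
x = i·n + j = 2·10 + 7 = 27.
Check: 76^27 ≡ 56 (mod 83).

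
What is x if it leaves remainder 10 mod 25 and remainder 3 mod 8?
35

Using Chinese Remainder Theorem:
M = 25 × 8 = 200
M1 = 8, M2 = 25
y1 = 8^(-1) mod 25 = 22
y2 = 25^(-1) mod 8 = 1
x = (10×8×22 + 3×25×1) mod 200 = 35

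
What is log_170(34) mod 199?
115

Baby-step giant-step with step n = ⌈√199⌉ = 15.
Baby steps 170^j mod 199 (j:value) for j=0..14: 0:1, 1:170, 2:45, 3:88, 4:35, 5:179, 6:182, 7:95, 8:31, 9:96, 10:2, 11:141, 12:90, 13:176, 14:70.
Giant-step multiplier: 170^(-15) ≡ 170^(198-15) = 170^183 ≡ 194 (mod 199).
Giant steps γ_i = 34·194^i mod 199: γ_0=34, γ_1=29, γ_2=54, γ_3=128, γ_4=156, γ_5=16, γ_6=119, γ_7=2 (in table at j=10).
x = i·n + j = 7·15 + 10 = 115.
Check: 170^115 ≡ 34 (mod 199).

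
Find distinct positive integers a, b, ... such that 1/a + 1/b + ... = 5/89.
1/18 + 1/1602

Greedy algorithm:
5/89: ceiling(89/5) = 18, use 1/18
1/1602: ceiling(1602/1) = 1602, use 1/1602
Result: 5/89 = 1/18 + 1/1602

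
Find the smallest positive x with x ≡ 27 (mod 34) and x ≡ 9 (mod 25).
809

Using Chinese Remainder Theorem:
M = 34 × 25 = 850
M1 = 25, M2 = 34
y1 = 25^(-1) mod 34 = 15
y2 = 34^(-1) mod 25 = 14
x = (27×25×15 + 9×34×14) mod 850 = 809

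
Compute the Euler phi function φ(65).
48

65 = 5 × 13
φ(n) = n × ∏(1 - 1/p) for each prime p dividing n
φ(65) = 65 × (1 - 1/5) × (1 - 1/13) = 48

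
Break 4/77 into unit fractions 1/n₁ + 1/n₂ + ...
1/20 + 1/514 + 1/395780

Greedy algorithm:
4/77: ceiling(77/4) = 20, use 1/20
3/1540: ceiling(1540/3) = 514, use 1/514
1/395780: ceiling(395780/1) = 395780, use 1/395780
Result: 4/77 = 1/20 + 1/514 + 1/395780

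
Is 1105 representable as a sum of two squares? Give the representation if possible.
4² + 33² (a=4, b=33)

Factorization: 1105 = 5 × 13 × 17
By Fermat: n is sum of two squares iff every prime p ≡ 3 (mod 4) appears to even power.
All primes ≡ 3 (mod 4) appear to even power.
Search a = 0, 1, 2, … for 1105 - a² a perfect square: first hit at a = 4: 1105 - 16 = 1089 = 33².
1105 = 4² + 33² = 16 + 1089 ✓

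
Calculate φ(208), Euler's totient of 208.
96

208 = 2^4 × 13
φ(n) = n × ∏(1 - 1/p) for each prime p dividing n
φ(208) = 208 × (1 - 1/2) × (1 - 1/13) = 96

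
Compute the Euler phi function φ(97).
96

97 = 97
φ(n) = n × ∏(1 - 1/p) for each prime p dividing n
φ(97) = 97 × (1 - 1/97) = 96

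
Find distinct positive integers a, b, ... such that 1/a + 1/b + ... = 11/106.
1/10 + 1/265

Greedy algorithm:
11/106: ceiling(106/11) = 10, use 1/10
1/265: ceiling(265/1) = 265, use 1/265
Result: 11/106 = 1/10 + 1/265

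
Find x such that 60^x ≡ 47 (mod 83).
53

Baby-step giant-step with step n = ⌈√83⌉ = 10.
Baby steps 60^j mod 83 (j:value) for j=0..9: 0:1, 1:60, 2:31, 3:34, 4:48, 5:58, 6:77, 7:55, 8:63, 9:45.
Giant-step multiplier: 60^(-10) ≡ 60^(82-10) = 60^72 ≡ 17 (mod 83).
Giant steps γ_i = 47·17^i mod 83: γ_0=47, γ_1=52, γ_2=54, γ_3=5, γ_4=2, γ_5=34 (in table at j=3).
x = i·n + j = 5·10 + 3 = 53.
Check: 60^53 ≡ 47 (mod 83).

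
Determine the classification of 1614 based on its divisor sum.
abundant

Proper divisors of 1614: sum = 1 + 2 + 3 + 6 + 269 + 538 + 807 = 1626
Since 1626 > 1614, 1614 is abundant.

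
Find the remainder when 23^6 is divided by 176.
1

Repeated squaring. Binary of 6 = 110.
23^1 ≡ 23 (mod 176); 23^2 ≡ 1 (mod 176); 23^4 ≡ 1 (mod 176)
23^6 = 23^2 × 23^4 ≡ 1 (mod 176)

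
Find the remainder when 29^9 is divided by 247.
170

Repeated squaring. Binary of 9 = 1001.
29^1 ≡ 29 (mod 247); 29^2 ≡ 100 (mod 247); 29^4 ≡ 120 (mod 247); 29^8 ≡ 74 (mod 247)
29^9 = 29^1 × 29^8 ≡ 170 (mod 247)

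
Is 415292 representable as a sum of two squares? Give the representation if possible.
Not possible

Factorization: 415292 = 2^2 × 47^3
By Fermat: n is sum of two squares iff every prime p ≡ 3 (mod 4) appears to even power.
Prime(s) ≡ 3 (mod 4) with odd exponent: [(47, 3)]
Therefore 415292 cannot be expressed as a² + b².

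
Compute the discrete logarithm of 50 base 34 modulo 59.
47

Baby-step giant-step with step n = ⌈√59⌉ = 8.
Baby steps 34^j mod 59 (j:value) for j=0..7: 0:1, 1:34, 2:35, 3:10, 4:45, 5:55, 6:41, 7:37.
Giant-step multiplier: 34^(-8) ≡ 34^(58-8) = 34^50 ≡ 28 (mod 59).
Giant steps γ_i = 50·28^i mod 59: γ_0=50, γ_1=43, γ_2=24, γ_3=23, γ_4=54, γ_5=37 (in table at j=7).
x = i·n + j = 5·8 + 7 = 47.
Check: 34^47 ≡ 50 (mod 59).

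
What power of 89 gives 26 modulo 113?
10

Baby-step giant-step with step n = ⌈√113⌉ = 11.
Baby steps 89^j mod 113 (j:value) for j=0..10: 0:1, 1:89, 2:11, 3:75, 4:8, 5:34, 6:88, 7:35, 8:64, 9:46, 10:26.
h = 26 is already in the table at j=10, so x = 10.
Check: 89^10 ≡ 26 (mod 113).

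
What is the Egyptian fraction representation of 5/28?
1/6 + 1/84

Greedy algorithm:
5/28: ceiling(28/5) = 6, use 1/6
1/84: ceiling(84/1) = 84, use 1/84
Result: 5/28 = 1/6 + 1/84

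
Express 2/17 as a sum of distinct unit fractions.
1/9 + 1/153

Greedy algorithm:
2/17: ceiling(17/2) = 9, use 1/9
1/153: ceiling(153/1) = 153, use 1/153
Result: 2/17 = 1/9 + 1/153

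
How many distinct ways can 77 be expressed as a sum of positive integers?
10619863

p(n) counts ways to write n as a sum of positive integers (order ignored).
Euler's pentagonal recurrence: p(k) = p(k-1) + p(k-2) - p(k-5) - p(k-7) + p(k-12) + p(k-15) - ... (offsets j(3j∓1)/2, signs ++--, p(0)=1, p(<0)=0).
DP table for k = 0..76: p(0)=1, p(1)=1, p(2)=2, p(3)=3, p(4)=5, p(5)=7, p(6)=11, p(7)=15, p(8)=22, p(9)=30, p(10)=42, p(11)=56, p(12)=77, p(13)=101, p(14)=135, p(15)=176, p(16)=231, p(17)=297, p(18)=385, p(19)=490, p(20)=627, p(21)=792, p(22)=1002, p(23)=1255, p(24)=1575, p(25)=1958, p(26)=2436, p(27)=3010, p(28)=3718, p(29)=4565, p(30)=5604, p(31)=6842, p(32)=8349, p(33)=10143, p(34)=12310, p(35)=14883, p(36)=17977, p(37)=21637, p(38)=26015, p(39)=31185, p(40)=37338, p(41)=44583, p(42)=53174, p(43)=63261, p(44)=75175, p(45)=89134, p(46)=105558, p(47)=124754, p(48)=147273, p(49)=173525, p(50)=204226, p(51)=239943, p(52)=281589, p(53)=329931, p(54)=386155, p(55)=451276, p(56)=526823, p(57)=614154, p(58)=715220, p(59)=831820, p(60)=966467, p(61)=1121505, p(62)=1300156, p(63)=1505499, p(64)=1741630, p(65)=2012558, p(66)=2323520, p(67)=2679689, p(68)=3087735, p(69)=3554345, p(70)=4087968, p(71)=4697205, p(72)=5392783, p(73)=6185689, p(74)=7089500, p(75)=8118264, p(76)=9289091.
Final step: p(77) = p(76) + p(75) - p(72) - p(70) + p(65) + p(62) - p(55) - p(51) + p(42) + p(37) - p(26) - p(20) + p(7) + p(0)
= 9289091 + 8118264 - 5392783 - 4087968 + 2012558 + 1300156 - 451276 - 239943 + 53174 + 21637 - 2436 - 627 + 15 + 1
= 10619863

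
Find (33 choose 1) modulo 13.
7

Using Lucas' theorem:
Write n=33 and k=1 in base 13:
n in base 13: [2, 7]
k in base 13: [0, 1]
C(33,1) mod 13 = ∏ C(n_i, k_i) mod 13
Digit binomials (mod 13): C(2,0) = 1; C(7,1) = 7
Product: 1 × 7 = 7 ≡ 7 (mod 13)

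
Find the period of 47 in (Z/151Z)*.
75

151 is prime, so ord(47) divides φ(151) = 150.
Divisors of 150: 1, 2, 3, 5, 6, 10, 15, 25, 30, 50, 75, 150.
Repeated squaring: 47^1 ≡ 47, 47^2 ≡ 95, 47^4 ≡ 116, 47^8 ≡ 17, 47^16 ≡ 138, 47^32 ≡ 18, 47^64 ≡ 22, 47^128 ≡ 31 (mod 151).
Test 47^d mod 151 for each divisor d in increasing order:
47^1 ≡ 47
47^2 ≡ 95
47^3 = 47^2·47^1 ≡ 86
47^5 = 47^4·47^1 ≡ 16
47^6 = 47^4·47^2 ≡ 148
47^10 = 47^8·47^2 ≡ 105
47^15 = 47^8·47^4·47^2·47^1 ≡ 19
47^25 = 47^16·47^8·47^1 ≡ 32
47^30 = 47^16·47^8·47^4·47^2 ≡ 59
47^50 = 47^32·47^16·47^2 ≡ 118
47^75 = 47^64·47^8·47^2·47^1 ≡ 1  ← first divisor giving 1
The order is 75.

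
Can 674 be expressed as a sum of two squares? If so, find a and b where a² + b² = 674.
7² + 25² (a=7, b=25)

Factorization: 674 = 2 × 337
By Fermat: n is sum of two squares iff every prime p ≡ 3 (mod 4) appears to even power.
All primes ≡ 3 (mod 4) appear to even power.
Search a = 0, 1, 2, … for 674 - a² a perfect square: first hit at a = 7: 674 - 49 = 625 = 25².
674 = 7² + 25² = 49 + 625 ✓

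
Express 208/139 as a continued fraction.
[1; 2, 69]

Euclidean algorithm steps:
208 = 1 × 139 + 69
139 = 2 × 69 + 1
69 = 69 × 1 + 0
Continued fraction: [1; 2, 69]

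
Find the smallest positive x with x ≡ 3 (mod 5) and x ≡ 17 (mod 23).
63

Using Chinese Remainder Theorem:
M = 5 × 23 = 115
M1 = 23, M2 = 5
y1 = 23^(-1) mod 5 = 2
y2 = 5^(-1) mod 23 = 14
x = (3×23×2 + 17×5×14) mod 115 = 63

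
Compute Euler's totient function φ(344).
168

344 = 2^3 × 43
φ(n) = n × ∏(1 - 1/p) for each prime p dividing n
φ(344) = 344 × (1 - 1/2) × (1 - 1/43) = 168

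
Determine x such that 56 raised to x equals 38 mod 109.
60

Baby-step giant-step with step n = ⌈√109⌉ = 11.
Baby steps 56^j mod 109 (j:value) for j=0..10: 0:1, 1:56, 2:84, 3:17, 4:80, 5:11, 6:71, 7:52, 8:78, 9:8, 10:12.
Giant-step multiplier: 56^(-11) ≡ 56^(108-11) = 56^97 ≡ 103 (mod 109).
Giant steps γ_i = 38·103^i mod 109: γ_0=38, γ_1=99, γ_2=60, γ_3=76, γ_4=89, γ_5=11 (in table at j=5).
x = i·n + j = 5·11 + 5 = 60.
Check: 56^60 ≡ 38 (mod 109).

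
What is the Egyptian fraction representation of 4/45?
1/12 + 1/180

Greedy algorithm:
4/45: ceiling(45/4) = 12, use 1/12
1/180: ceiling(180/1) = 180, use 1/180
Result: 4/45 = 1/12 + 1/180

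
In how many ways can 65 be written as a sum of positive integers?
2012558

p(n) counts ways to write n as a sum of positive integers (order ignored).
Euler's pentagonal recurrence: p(k) = p(k-1) + p(k-2) - p(k-5) - p(k-7) + p(k-12) + p(k-15) - ... (offsets j(3j∓1)/2, signs ++--, p(0)=1, p(<0)=0).
DP table for k = 0..64: p(0)=1, p(1)=1, p(2)=2, p(3)=3, p(4)=5, p(5)=7, p(6)=11, p(7)=15, p(8)=22, p(9)=30, p(10)=42, p(11)=56, p(12)=77, p(13)=101, p(14)=135, p(15)=176, p(16)=231, p(17)=297, p(18)=385, p(19)=490, p(20)=627, p(21)=792, p(22)=1002, p(23)=1255, p(24)=1575, p(25)=1958, p(26)=2436, p(27)=3010, p(28)=3718, p(29)=4565, p(30)=5604, p(31)=6842, p(32)=8349, p(33)=10143, p(34)=12310, p(35)=14883, p(36)=17977, p(37)=21637, p(38)=26015, p(39)=31185, p(40)=37338, p(41)=44583, p(42)=53174, p(43)=63261, p(44)=75175, p(45)=89134, p(46)=105558, p(47)=124754, p(48)=147273, p(49)=173525, p(50)=204226, p(51)=239943, p(52)=281589, p(53)=329931, p(54)=386155, p(55)=451276, p(56)=526823, p(57)=614154, p(58)=715220, p(59)=831820, p(60)=966467, p(61)=1121505, p(62)=1300156, p(63)=1505499, p(64)=1741630.
Final step: p(65) = p(64) + p(63) - p(60) - p(58) + p(53) + p(50) - p(43) - p(39) + p(30) + p(25) - p(14) - p(8)
= 1741630 + 1505499 - 966467 - 715220 + 329931 + 204226 - 63261 - 31185 + 5604 + 1958 - 135 - 22
= 2012558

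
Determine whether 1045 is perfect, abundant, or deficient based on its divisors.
deficient

Proper divisors of 1045: sum = 1 + 5 + 11 + 19 + 55 + 95 + 209 = 395
Since 395 < 1045, 1045 is deficient.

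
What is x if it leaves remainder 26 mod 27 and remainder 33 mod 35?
593

Using Chinese Remainder Theorem:
M = 27 × 35 = 945
M1 = 35, M2 = 27
y1 = 35^(-1) mod 27 = 17
y2 = 27^(-1) mod 35 = 13
x = (26×35×17 + 33×27×13) mod 945 = 593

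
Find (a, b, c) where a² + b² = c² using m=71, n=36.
(3745, 5112, 6337)

Euclid's formula: a = m² - n², b = 2mn, c = m² + n²
m = 71, n = 36
a = 71² - 36² = 5041 - 1296 = 3745
b = 2 × 71 × 36 = 5112
c = 71² + 36² = 5041 + 1296 = 6337
Verification: 3745² + 5112² = 14025025 + 26132544 = 40157569 = 6337² ✓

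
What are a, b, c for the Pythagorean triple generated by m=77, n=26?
(5253, 4004, 6605)

Euclid's formula: a = m² - n², b = 2mn, c = m² + n²
m = 77, n = 26
a = 77² - 26² = 5929 - 676 = 5253
b = 2 × 77 × 26 = 4004
c = 77² + 26² = 5929 + 676 = 6605
Verification: 5253² + 4004² = 27594009 + 16032016 = 43626025 = 6605² ✓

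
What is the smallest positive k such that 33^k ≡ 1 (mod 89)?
88

89 is prime, so ord(33) divides φ(89) = 88.
Divisors of 88: 1, 2, 4, 8, 11, 22, 44, 88.
Repeated squaring: 33^1 ≡ 33, 33^2 ≡ 21, 33^4 ≡ 85, 33^8 ≡ 16, 33^16 ≡ 78, 33^32 ≡ 32, 33^64 ≡ 45 (mod 89).
Test 33^d mod 89 for each divisor d in increasing order:
33^1 ≡ 33
33^2 ≡ 21
33^4 ≡ 85
33^8 ≡ 16
33^11 = 33^8·33^2·33^1 ≡ 52
33^22 = 33^16·33^4·33^2 ≡ 34
33^44 = 33^32·33^8·33^4 ≡ 88
33^88 = 33^64·33^16·33^8 ≡ 1  ← first divisor giving 1
The order is 88.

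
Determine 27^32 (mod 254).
117

Repeated squaring. Binary of 32 = 100000.
27^1 ≡ 27 (mod 254); 27^2 ≡ 221 (mod 254); 27^4 ≡ 73 (mod 254); 27^8 ≡ 249 (mod 254); 27^16 ≡ 25 (mod 254); 27^32 ≡ 117 (mod 254)
27^32 = 27^32 ≡ 117 (mod 254)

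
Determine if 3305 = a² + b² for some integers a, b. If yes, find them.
13² + 56² (a=13, b=56)

Factorization: 3305 = 5 × 661
By Fermat: n is sum of two squares iff every prime p ≡ 3 (mod 4) appears to even power.
All primes ≡ 3 (mod 4) appear to even power.
Search a = 0, 1, 2, … for 3305 - a² a perfect square: first hit at a = 13: 3305 - 169 = 3136 = 56².
3305 = 13² + 56² = 169 + 3136 ✓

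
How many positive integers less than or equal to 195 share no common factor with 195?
96

195 = 3 × 5 × 13
φ(n) = n × ∏(1 - 1/p) for each prime p dividing n
φ(195) = 195 × (1 - 1/3) × (1 - 1/5) × (1 - 1/13) = 96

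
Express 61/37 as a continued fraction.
[1; 1, 1, 1, 5, 2]

Euclidean algorithm steps:
61 = 1 × 37 + 24
37 = 1 × 24 + 13
24 = 1 × 13 + 11
13 = 1 × 11 + 2
11 = 5 × 2 + 1
2 = 2 × 1 + 0
Continued fraction: [1; 1, 1, 1, 5, 2]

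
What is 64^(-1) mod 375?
334

gcd(64, 375) = 1, so the inverse exists.
Extended Euclidean algorithm on (375, 64):
375 = 5 × 64 + 55  ⟹  55 = (1)·375 + (-5)·64
64 = 1 × 55 + 9  ⟹  9 = (-1)·375 + (6)·64
55 = 6 × 9 + 1  ⟹  1 = (7)·375 + (-41)·64
So (-41)·64 ≡ 1 (mod 375), i.e. 64^(-1) ≡ -41 ≡ 334 (mod 375).
Check: 64 × 334 = 21376 ≡ 1 (mod 375)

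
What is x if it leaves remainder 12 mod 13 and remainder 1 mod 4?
25

Using Chinese Remainder Theorem:
M = 13 × 4 = 52
M1 = 4, M2 = 13
y1 = 4^(-1) mod 13 = 10
y2 = 13^(-1) mod 4 = 1
x = (12×4×10 + 1×13×1) mod 52 = 25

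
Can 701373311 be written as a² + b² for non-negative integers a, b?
Not possible

Factorization: 701373311 = 89 × 199^3
By Fermat: n is sum of two squares iff every prime p ≡ 3 (mod 4) appears to even power.
Prime(s) ≡ 3 (mod 4) with odd exponent: [(199, 3)]
Therefore 701373311 cannot be expressed as a² + b².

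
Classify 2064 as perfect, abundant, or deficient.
abundant

Proper divisors of 2064: sum = 1 + 2 + 3 + 4 + 6 + 8 + 12 + 16 + ... + 344 + 516 + 688 + 1032 (19 divisors) = 3392
Since 3392 > 2064, 2064 is abundant.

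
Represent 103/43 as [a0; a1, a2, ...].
[2; 2, 1, 1, 8]

Euclidean algorithm steps:
103 = 2 × 43 + 17
43 = 2 × 17 + 9
17 = 1 × 9 + 8
9 = 1 × 8 + 1
8 = 8 × 1 + 0
Continued fraction: [2; 2, 1, 1, 8]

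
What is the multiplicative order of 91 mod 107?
106

107 is prime, so ord(91) divides φ(107) = 106.
Divisors of 106: 1, 2, 53, 106.
Repeated squaring: 91^1 ≡ 91, 91^2 ≡ 42, 91^4 ≡ 52, 91^8 ≡ 29, 91^16 ≡ 92, 91^32 ≡ 11, 91^64 ≡ 14 (mod 107).
Test 91^d mod 107 for each divisor d in increasing order:
91^1 ≡ 91
91^2 ≡ 42
91^53 = 91^32·91^16·91^4·91^1 ≡ 106
91^106 = 91^64·91^32·91^8·91^2 ≡ 1  ← first divisor giving 1
The order is 106.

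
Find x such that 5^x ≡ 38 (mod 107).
31

Baby-step giant-step with step n = ⌈√107⌉ = 11.
Baby steps 5^j mod 107 (j:value) for j=0..10: 0:1, 1:5, 2:25, 3:18, 4:90, 5:22, 6:3, 7:15, 8:75, 9:54, 10:56.
Giant-step multiplier: 5^(-11) ≡ 5^(106-11) = 5^95 ≡ 60 (mod 107).
Giant steps γ_i = 38·60^i mod 107: γ_0=38, γ_1=33, γ_2=54 (in table at j=9).
x = i·n + j = 2·11 + 9 = 31.
Check: 5^31 ≡ 38 (mod 107).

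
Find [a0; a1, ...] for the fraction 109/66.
[1; 1, 1, 1, 6, 1, 2]

Euclidean algorithm steps:
109 = 1 × 66 + 43
66 = 1 × 43 + 23
43 = 1 × 23 + 20
23 = 1 × 20 + 3
20 = 6 × 3 + 2
3 = 1 × 2 + 1
2 = 2 × 1 + 0
Continued fraction: [1; 1, 1, 1, 6, 1, 2]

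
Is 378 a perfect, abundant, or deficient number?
abundant

Proper divisors of 378: sum = 1 + 2 + 3 + 6 + 7 + 9 + 14 + 18 + 21 + 27 + 42 + 54 + 63 + 126 + 189 = 582
Since 582 > 378, 378 is abundant.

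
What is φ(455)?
288

455 = 5 × 7 × 13
φ(n) = n × ∏(1 - 1/p) for each prime p dividing n
φ(455) = 455 × (1 - 1/5) × (1 - 1/7) × (1 - 1/13) = 288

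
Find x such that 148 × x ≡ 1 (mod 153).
61

gcd(148, 153) = 1, so the inverse exists.
Extended Euclidean algorithm on (153, 148):
153 = 1 × 148 + 5  ⟹  5 = (1)·153 + (-1)·148
148 = 29 × 5 + 3  ⟹  3 = (-29)·153 + (30)·148
5 = 1 × 3 + 2  ⟹  2 = (30)·153 + (-31)·148
3 = 1 × 2 + 1  ⟹  1 = (-59)·153 + (61)·148
So (61)·148 ≡ 1 (mod 153), i.e. 148^(-1) ≡ 61 (mod 153).
Check: 148 × 61 = 9028 ≡ 1 (mod 153)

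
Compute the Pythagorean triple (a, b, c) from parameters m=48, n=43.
(455, 4128, 4153)

Euclid's formula: a = m² - n², b = 2mn, c = m² + n²
m = 48, n = 43
a = 48² - 43² = 2304 - 1849 = 455
b = 2 × 48 × 43 = 4128
c = 48² + 43² = 2304 + 1849 = 4153
Verification: 455² + 4128² = 207025 + 17040384 = 17247409 = 4153² ✓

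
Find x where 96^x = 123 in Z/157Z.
37

Baby-step giant-step with step n = ⌈√157⌉ = 13.
Baby steps 96^j mod 157 (j:value) for j=0..12: 0:1, 1:96, 2:110, 3:41, 4:11, 5:114, 6:111, 7:137, 8:121, 9:155, 10:122, 11:94, 12:75.
Giant-step multiplier: 96^(-13) ≡ 96^(156-13) = 96^143 ≡ 107 (mod 157).
Giant steps γ_i = 123·107^i mod 157: γ_0=123, γ_1=130, γ_2=94 (in table at j=11).
x = i·n + j = 2·13 + 11 = 37.
Check: 96^37 ≡ 123 (mod 157).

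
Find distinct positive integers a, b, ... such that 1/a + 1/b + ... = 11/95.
1/9 + 1/214 + 1/182970

Greedy algorithm:
11/95: ceiling(95/11) = 9, use 1/9
4/855: ceiling(855/4) = 214, use 1/214
1/182970: ceiling(182970/1) = 182970, use 1/182970
Result: 11/95 = 1/9 + 1/214 + 1/182970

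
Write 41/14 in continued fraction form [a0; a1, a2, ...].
[2; 1, 13]

Euclidean algorithm steps:
41 = 2 × 14 + 13
14 = 1 × 13 + 1
13 = 13 × 1 + 0
Continued fraction: [2; 1, 13]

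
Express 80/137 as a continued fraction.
[0; 1, 1, 2, 2, 11]

Euclidean algorithm steps:
80 = 0 × 137 + 80
137 = 1 × 80 + 57
80 = 1 × 57 + 23
57 = 2 × 23 + 11
23 = 2 × 11 + 1
11 = 11 × 1 + 0
Continued fraction: [0; 1, 1, 2, 2, 11]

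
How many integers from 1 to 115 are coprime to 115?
88

115 = 5 × 23
φ(n) = n × ∏(1 - 1/p) for each prime p dividing n
φ(115) = 115 × (1 - 1/5) × (1 - 1/23) = 88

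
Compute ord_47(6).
23

47 is prime, so ord(6) divides φ(47) = 46.
Divisors of 46: 1, 2, 23, 46.
Repeated squaring: 6^1 ≡ 6, 6^2 ≡ 36, 6^4 ≡ 27, 6^8 ≡ 24, 6^16 ≡ 12, 6^32 ≡ 3 (mod 47).
Test 6^d mod 47 for each divisor d in increasing order:
6^1 ≡ 6
6^2 ≡ 36
6^23 = 6^16·6^4·6^2·6^1 ≡ 1  ← first divisor giving 1
The order is 23.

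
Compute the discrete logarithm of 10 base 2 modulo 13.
10

Baby-step giant-step with step n = ⌈√13⌉ = 4.
Baby steps 2^j mod 13 (j:value) for j=0..3: 0:1, 1:2, 2:4, 3:8.
Giant-step multiplier: 2^(-4) ≡ 2^(12-4) = 2^8 ≡ 9 (mod 13).
Giant steps γ_i = 10·9^i mod 13: γ_0=10, γ_1=12, γ_2=4 (in table at j=2).
x = i·n + j = 2·4 + 2 = 10.
Check: 2^10 ≡ 10 (mod 13).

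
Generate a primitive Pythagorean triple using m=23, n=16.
(273, 736, 785)

Euclid's formula: a = m² - n², b = 2mn, c = m² + n²
m = 23, n = 16
a = 23² - 16² = 529 - 256 = 273
b = 2 × 23 × 16 = 736
c = 23² + 16² = 529 + 256 = 785
Verification: 273² + 736² = 74529 + 541696 = 616225 = 785² ✓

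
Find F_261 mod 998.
772

Matrix identity: Q^n = [[F_(n+1), F_n], [F_n, F_(n-1)]] with Q = [[1,1],[1,0]].
n = 261 = 100000101₂. Square-and-multiply, entries mod 998:
Q^1 = [[1,1],[1,0]]
Q^2 = (Q^1)² = [[2,1],[1,1]]
Q^4 = (Q^2)² = [[5,3],[3,2]]
Q^8 = (Q^4)² = [[34,21],[21,13]]
Q^16 = (Q^8)² = [[599,987],[987,610]]
Q^32 = (Q^16)² = [[640,673],[673,965]]
Q^65 = (Q^32)²·Q = [[586,257],[257,329]]
Q^130 = (Q^65)² = [[265,625],[625,638]]
Q^261 = (Q^130)²·Q = [[279,772],[772,505]]
F_261 mod 998 = Q^261[0][1] = 772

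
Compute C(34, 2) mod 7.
1

Using Lucas' theorem:
Write n=34 and k=2 in base 7:
n in base 7: [4, 6]
k in base 7: [0, 2]
C(34,2) mod 7 = ∏ C(n_i, k_i) mod 7
Digit binomials (mod 7): C(4,0) = 1; C(6,2) = 15 ≡ 1
Product: 1 × 1 = 1 ≡ 1 (mod 7)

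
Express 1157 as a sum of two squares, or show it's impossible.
1² + 34² (a=1, b=34)

Factorization: 1157 = 13 × 89
By Fermat: n is sum of two squares iff every prime p ≡ 3 (mod 4) appears to even power.
All primes ≡ 3 (mod 4) appear to even power.
Search a = 0, 1, 2, … for 1157 - a² a perfect square: first hit at a = 1: 1157 - 1 = 1156 = 34².
1157 = 1² + 34² = 1 + 1156 ✓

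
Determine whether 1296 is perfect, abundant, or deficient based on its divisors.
abundant

Proper divisors of 1296: sum = 1 + 2 + 3 + 4 + 6 + 8 + 9 + 12 + ... + 216 + 324 + 432 + 648 (24 divisors) = 2455
Since 2455 > 1296, 1296 is abundant.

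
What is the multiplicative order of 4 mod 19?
9

19 is prime, so ord(4) divides φ(19) = 18.
Divisors of 18: 1, 2, 3, 6, 9, 18.
Repeated squaring: 4^1 ≡ 4, 4^2 ≡ 16, 4^4 ≡ 9, 4^8 ≡ 5, 4^16 ≡ 6 (mod 19).
Test 4^d mod 19 for each divisor d in increasing order:
4^1 ≡ 4
4^2 ≡ 16
4^3 = 4^2·4^1 ≡ 7
4^6 = 4^4·4^2 ≡ 11
4^9 = 4^8·4^1 ≡ 1  ← first divisor giving 1
The order is 9.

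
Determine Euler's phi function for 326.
162

326 = 2 × 163
φ(n) = n × ∏(1 - 1/p) for each prime p dividing n
φ(326) = 326 × (1 - 1/2) × (1 - 1/163) = 162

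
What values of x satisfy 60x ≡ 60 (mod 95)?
x ≡ 1 (mod 19)

gcd(60, 95) = 5, which divides 60, so solutions exist.
Divide through by 5: 12x ≡ 12 (mod 19).
Find 12^(-1) mod 19 by the extended Euclidean algorithm:
19 = 1 × 12 + 7  ⟹  7 = (1)·19 + (-1)·12
12 = 1 × 7 + 5  ⟹  5 = (-1)·19 + (2)·12
7 = 1 × 5 + 2  ⟹  2 = (2)·19 + (-3)·12
5 = 2 × 2 + 1  ⟹  1 = (-5)·19 + (8)·12
So (8)·12 ≡ 1 (mod 19), i.e. 12^(-1) ≡ 8 (mod 19).
x ≡ 8 × 12 = 96 ≡ 1 (mod 19).
Check: 60 × 1 = 60 ≡ 60 (mod 95).
x ≡ 1 (mod 19), giving 5 solutions mod 95.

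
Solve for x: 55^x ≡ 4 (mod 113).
8

Baby-step giant-step with step n = ⌈√113⌉ = 11.
Baby steps 55^j mod 113 (j:value) for j=0..10: 0:1, 1:55, 2:87, 3:39, 4:111, 5:3, 6:52, 7:35, 8:4, 9:107, 10:9.
h = 4 is already in the table at j=8, so x = 8.
Check: 55^8 ≡ 4 (mod 113).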